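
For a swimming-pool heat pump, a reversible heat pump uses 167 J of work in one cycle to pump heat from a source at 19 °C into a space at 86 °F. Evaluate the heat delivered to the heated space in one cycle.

Q_H ≈ 4600 J

T_H = 86 °F → (86 − 32) × 5/9 = 30.00 °C = 303.15 K.
T_C = 19 °C → 19 + 273.15 = 292.15 K.
Reversible heating COP: COP_HP = T_H/(T_H − T_C) = 303.15/11.00 = 27.5591.
Q_H = COP_HP · W = 27.5591 × 167 = 4600 J.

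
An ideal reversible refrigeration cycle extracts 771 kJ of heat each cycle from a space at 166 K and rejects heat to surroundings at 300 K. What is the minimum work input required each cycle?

W_in ≈ 622 kJ

COP_R = T_C/(T_H − T_C) = 166.00/134.00 = 1.2388.
W = Q_C/COP_R = 771/1.2388 = 622 kJ.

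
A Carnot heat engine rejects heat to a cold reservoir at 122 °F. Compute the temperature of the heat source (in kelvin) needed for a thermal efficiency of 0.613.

T_C = 122 °F → (122 − 32) × 5/9 = 50.00 °C = 323.15 K.
From η = 1 − T_C/T_H, solving for T_H gives T_H = T_C/(1 − η) = 323.15/(1 − 0.613) = 835 K.

T_H ≈ 835 K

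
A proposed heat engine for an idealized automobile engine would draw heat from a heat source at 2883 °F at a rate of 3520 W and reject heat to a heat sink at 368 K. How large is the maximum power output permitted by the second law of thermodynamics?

T_H = 2883 °F → (2883 − 32) × 5/9 = 1583.89 °C = 1857.04 K.
The upper bound on efficiency is η_max = 1 − T_C/T_H = 1 − 368.00/1857.04 = 0.8018.
W_max = η_max · Q_H = 0.8018 × 3520 = 2820 W.

Ẇ_max ≈ 2820 W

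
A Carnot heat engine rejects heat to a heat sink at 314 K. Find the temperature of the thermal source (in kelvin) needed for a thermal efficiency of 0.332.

T_H ≈ 470 K

From η = 1 − T_C/T_H, solving for T_H gives T_H = T_C/(1 − η) = 314.00/(1 − 0.332) = 470 K.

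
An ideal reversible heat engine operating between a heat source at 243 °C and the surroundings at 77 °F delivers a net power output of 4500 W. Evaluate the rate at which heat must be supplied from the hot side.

T_H = 243 °C → 243 + 273.15 = 516.15 K.
T_C = 77 °F → (77 − 32) × 5/9 = 25.00 °C = 298.15 K.
Since the cycle is reversible, η = 1 − T_C/T_H = 1 − 298.15/516.15 = 0.4224.
Q_H = W/η = 4500/0.4224 = 10650 W.

Q̇_H ≈ 10650 W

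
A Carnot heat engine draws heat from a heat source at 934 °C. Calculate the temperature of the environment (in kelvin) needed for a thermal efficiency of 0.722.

T_H = 934 °C → 934 + 273.15 = 1207.15 K.
From η = 1 − T_C/T_H, T_C = T_H·(1 − η) = 1207.15 × (1 − 0.722) = 336 K.

T_C ≈ 336 K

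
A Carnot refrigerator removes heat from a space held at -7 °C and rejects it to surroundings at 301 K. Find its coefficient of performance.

T_C = -7 °C → -7 + 273.15 = 266.15 K.
COP_R = T_C/(T_H − T_C) = 266.15/(301.00 − 266.15) = 7.637.

COP_R ≈ 7.637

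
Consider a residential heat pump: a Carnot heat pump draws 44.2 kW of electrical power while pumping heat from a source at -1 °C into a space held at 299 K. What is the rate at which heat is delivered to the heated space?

Q̇_H ≈ 492 kW

T_C = -1 °C → -1 + 273.15 = 272.15 K.
Reversible heating COP: COP_HP = T_H/(T_H − T_C) = 299.00/26.85 = 11.1359.
Q_H = COP_HP · W = 11.1359 × 44.2 = 492 kW.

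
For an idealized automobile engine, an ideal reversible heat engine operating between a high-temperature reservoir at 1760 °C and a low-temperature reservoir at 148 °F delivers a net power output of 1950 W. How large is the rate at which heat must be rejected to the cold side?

T_H = 1760 °C → 1760 + 273.15 = 2033.15 K.
T_C = 148 °F → (148 − 32) × 5/9 = 64.44 °C = 337.59 K.
Since the cycle is reversible, η = 1 − T_C/T_H = 1 − 337.59/2033.15 = 0.8340.
Since Q_C/Q_H = T_C/T_H and Q_H = W/η, Q_C = W·T_C/(T_H − T_C) = 1950 × 337.59/1695.56 = 388 W.

Q̇_C ≈ 388 W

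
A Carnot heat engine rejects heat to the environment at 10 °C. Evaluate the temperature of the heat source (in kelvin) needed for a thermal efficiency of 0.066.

T_H ≈ 303.2 K

T_C = 10 °C → 10 + 273.15 = 283.15 K.
From η = 1 − T_C/T_H, solving for T_H gives T_H = T_C/(1 − η) = 283.15/(1 − 0.066) = 303.2 K.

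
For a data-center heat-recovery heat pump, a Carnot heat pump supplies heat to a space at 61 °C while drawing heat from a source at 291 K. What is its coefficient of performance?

COP_HP ≈ 7.74

T_H = 61 °C → 61 + 273.15 = 334.15 K.
COP_HP = T_H/(T_H − T_C) = 334.15/(334.15 − 291.00) = 7.74.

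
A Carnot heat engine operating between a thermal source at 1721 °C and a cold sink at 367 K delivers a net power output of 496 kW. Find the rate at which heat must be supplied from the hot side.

T_H = 1721 °C → 1721 + 273.15 = 1994.15 K.
Carnot efficiency: η = 1 − T_C/T_H = 1 − 367.00/1994.15 = 0.8160.
Q_H = W/η = 496/0.8160 = 608 kW.

Q̇_H ≈ 608 kW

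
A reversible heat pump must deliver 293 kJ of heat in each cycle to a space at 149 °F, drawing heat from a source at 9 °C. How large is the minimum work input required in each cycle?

W_in ≈ 48.5 kJ

T_H = 149 °F → (149 − 32) × 5/9 = 65.00 °C = 338.15 K.
T_C = 9 °C → 9 + 273.15 = 282.15 K.
COP_HP = T_H/(T_H − T_C) = 338.15/56.00 = 6.0384.
W = Q_H/COP_HP = 293/6.0384 = 48.5 kJ.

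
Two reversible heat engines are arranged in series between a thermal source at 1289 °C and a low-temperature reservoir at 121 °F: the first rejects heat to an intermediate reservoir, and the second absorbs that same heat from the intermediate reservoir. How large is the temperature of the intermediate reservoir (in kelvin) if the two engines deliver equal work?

T_H = 1289 °C → 1289 + 273.15 = 1562.15 K.
T_C = 121 °F → (121 − 32) × 5/9 = 49.44 °C = 322.59 K.
For reversible stages Q_m = Q_H·(T_m/T_H). Setting W₁ = Q_H(1 − T_m/T_H) equal to W₂ = Q_m(1 − T_C/T_m) = Q_H·(T_m − T_C)/T_H gives T_H − T_m = T_m − T_C, so T_m = (T_H + T_C)/2 = (1562.15 + 322.59)/2 = 942 K.

T_m ≈ 942 K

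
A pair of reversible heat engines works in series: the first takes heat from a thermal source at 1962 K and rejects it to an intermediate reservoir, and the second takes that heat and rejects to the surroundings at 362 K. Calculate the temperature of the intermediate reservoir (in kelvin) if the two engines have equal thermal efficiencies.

Equal efficiencies require 1 − T_m/T_H = 1 − T_C/T_m, i.e. T_m/T_H = T_C/T_m, so T_m = √(T_H·T_C) = √(1962.00 × 362.00) = 843 K.

T_m ≈ 843 K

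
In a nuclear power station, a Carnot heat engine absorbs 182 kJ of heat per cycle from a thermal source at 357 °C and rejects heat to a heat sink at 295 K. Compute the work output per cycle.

W ≈ 96.80 kJ

T_H = 357 °C → 357 + 273.15 = 630.15 K.
η_rev = 1 − T_C/T_H = 1 − 295.00/630.15 = 0.5319.
W = η·Q_H = 0.5319 × 182 = 96.80 kJ.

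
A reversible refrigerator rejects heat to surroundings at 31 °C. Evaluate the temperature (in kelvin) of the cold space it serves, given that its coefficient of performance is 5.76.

T_C ≈ 259 K

T_H = 31 °C → 31 + 273.15 = 304.15 K.
COP_R = T_C/(T_H − T_C) ⇒ T_C = T_H·COP_R/(1 + COP_R) = 304.15 × 5.76/(1 + 5.76) = 259 K.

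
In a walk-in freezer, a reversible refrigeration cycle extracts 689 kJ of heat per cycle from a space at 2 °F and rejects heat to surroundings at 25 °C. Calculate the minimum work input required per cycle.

T_H = 25 °C → 25 + 273.15 = 298.15 K.
T_C = 2 °F → (2 − 32) × 5/9 = -16.67 °C = 256.48 K.
The reversible coefficient of performance is COP_R = T_C/(T_H − T_C) = 256.48/41.67 = 6.1556.
W = Q_C/COP_R = 689/6.1556 = 112 kJ.

W_in ≈ 112 kJ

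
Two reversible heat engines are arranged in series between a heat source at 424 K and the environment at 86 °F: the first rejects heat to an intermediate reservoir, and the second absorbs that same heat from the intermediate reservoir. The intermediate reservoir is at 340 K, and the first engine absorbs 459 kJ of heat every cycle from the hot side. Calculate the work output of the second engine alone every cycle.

W₂ ≈ 39.9 kJ

T_C = 86 °F → (86 − 32) × 5/9 = 30.00 °C = 303.15 K.
Heat entering the second stage: Q_m = Q_H·(T_m/T_H) = 459 × 340.00/424.00 = 368 kJ.
Second-stage efficiency η₂ = 1 − T_C/T_m = 1 − 303.15/340.00 = 0.1084, so W₂ = η₂·Q_m = 39.9 kJ.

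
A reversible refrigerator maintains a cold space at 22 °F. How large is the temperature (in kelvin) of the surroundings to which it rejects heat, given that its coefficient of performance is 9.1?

T_C = 22 °F → (22 − 32) × 5/9 = -5.56 °C = 267.59 K.
COP_R = T_C/(T_H − T_C) ⇒ T_H = T_C·(1 + 1/COP_R) = 267.59 × (1 + 1/9.1) = 297.0 K.

T_H ≈ 297.0 K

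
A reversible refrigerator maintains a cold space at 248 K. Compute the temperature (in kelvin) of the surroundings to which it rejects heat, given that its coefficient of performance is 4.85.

COP_R = T_C/(T_H − T_C) ⇒ T_H = T_C·(1 + 1/COP_R) = 248.00 × (1 + 1/4.85) = 299.1 K.

T_H ≈ 299.1 K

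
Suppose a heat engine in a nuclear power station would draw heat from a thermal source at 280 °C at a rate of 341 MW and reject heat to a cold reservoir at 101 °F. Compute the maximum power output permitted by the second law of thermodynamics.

T_H = 280 °C → 280 + 273.15 = 553.15 K.
T_C = 101 °F → (101 − 32) × 5/9 = 38.33 °C = 311.48 K.
No engine can exceed the Carnot limit: η_max = 1 − T_C/T_H = 1 − 311.48/553.15 = 0.4369.
W_max = η_max · Q_H = 0.4369 × 341 = 149.0 MW.

Ẇ_max ≈ 149.0 MW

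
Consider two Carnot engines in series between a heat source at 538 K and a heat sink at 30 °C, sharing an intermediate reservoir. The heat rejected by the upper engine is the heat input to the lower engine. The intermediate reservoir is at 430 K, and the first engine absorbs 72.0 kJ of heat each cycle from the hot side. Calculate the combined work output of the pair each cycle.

W_total ≈ 31.4 kJ

T_C = 30 °C → 30 + 273.15 = 303.15 K.
Two reversible stages in series are equivalent to a single Carnot engine between T_H and T_C, so η_total = 1 − T_C/T_H = 1 − 303.15/538.00 = 0.4365.
W_total = η_total · Q_H = 0.4365 × 72.0 = 31.4 kJ.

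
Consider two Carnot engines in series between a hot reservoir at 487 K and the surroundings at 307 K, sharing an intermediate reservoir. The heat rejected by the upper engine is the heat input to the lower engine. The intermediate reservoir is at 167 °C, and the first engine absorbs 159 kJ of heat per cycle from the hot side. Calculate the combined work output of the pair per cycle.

Two reversible stages in series are equivalent to a single Carnot engine between T_H and T_C, so η_total = 1 − T_C/T_H = 1 − 307.00/487.00 = 0.3696.
W_total = η_total · Q_H = 0.3696 × 159 = 58.77 kJ.

W_total ≈ 58.77 kJ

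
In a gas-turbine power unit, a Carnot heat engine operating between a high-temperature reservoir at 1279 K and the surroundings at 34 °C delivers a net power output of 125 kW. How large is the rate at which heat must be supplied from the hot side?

T_C = 34 °C → 34 + 273.15 = 307.15 K.
Since the cycle is reversible, η = 1 − T_C/T_H = 1 − 307.15/1279.00 = 0.7599.
Q_H = W/η = 125/0.7599 = 165 kW.

Q̇_H ≈ 165 kW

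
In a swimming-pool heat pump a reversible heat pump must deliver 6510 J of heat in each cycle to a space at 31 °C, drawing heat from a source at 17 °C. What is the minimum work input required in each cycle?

T_H = 31 °C → 31 + 273.15 = 304.15 K.
T_C = 17 °C → 17 + 273.15 = 290.15 K.
For a reversible heat pump, COP_HP = T_H/(T_H − T_C) = 304.15/14.00 = 21.7250.
W = Q_H/COP_HP = 6510/21.7250 = 300 J.

W_in ≈ 300 J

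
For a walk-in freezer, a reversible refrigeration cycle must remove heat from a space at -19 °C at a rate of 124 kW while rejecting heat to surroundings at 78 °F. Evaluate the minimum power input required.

T_H = 78 °F → (78 − 32) × 5/9 = 25.56 °C = 298.71 K.
T_C = -19 °C → -19 + 273.15 = 254.15 K.
The reversible coefficient of performance is COP_R = T_C/(T_H − T_C) = 254.15/44.56 = 5.7041.
W = Q_C/COP_R = 124/5.7041 = 21.7 kW.

Ẇ_in ≈ 21.7 kW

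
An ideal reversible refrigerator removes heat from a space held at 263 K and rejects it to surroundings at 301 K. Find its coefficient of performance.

COP_R ≈ 6.921

For a reversible refrigerator, COP_R = T_C/(T_H − T_C) = 263.00/(301.00 − 263.00) = 6.921.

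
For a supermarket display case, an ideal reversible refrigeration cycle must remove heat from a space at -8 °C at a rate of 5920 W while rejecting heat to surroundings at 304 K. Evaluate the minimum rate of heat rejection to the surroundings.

Q̇_H ≈ 6790 W

T_C = -8 °C → -8 + 273.15 = 265.15 K.
For a reversible cycle Q_H/Q_C = T_H/T_C, so Q_H = Q_C·T_H/T_C = 5920 × 304.00/265.15 = 6790 W.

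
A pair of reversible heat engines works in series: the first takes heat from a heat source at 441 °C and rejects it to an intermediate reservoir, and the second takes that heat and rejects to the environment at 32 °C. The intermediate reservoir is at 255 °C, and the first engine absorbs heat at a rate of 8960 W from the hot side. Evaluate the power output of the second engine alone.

T_H = 441 °C → 441 + 273.15 = 714.15 K.
T_C = 32 °C → 32 + 273.15 = 305.15 K.
T_m = 255 °C → 255 + 273.15 = 528.15 K.
Heat entering the second stage: Q_m = Q_H·(T_m/T_H) = 8960 × 528.15/714.15 = 6630 W.
Second-stage efficiency η₂ = 1 − T_C/T_m = 1 − 305.15/528.15 = 0.4222, so W₂ = η₂·Q_m = 2800 W.

Ẇ₂ ≈ 2800 W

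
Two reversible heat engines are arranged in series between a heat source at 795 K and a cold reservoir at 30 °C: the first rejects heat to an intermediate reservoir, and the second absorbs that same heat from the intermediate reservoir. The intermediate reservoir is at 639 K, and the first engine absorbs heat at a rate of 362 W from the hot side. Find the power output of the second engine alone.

Ẇ₂ ≈ 152.9 W

T_C = 30 °C → 30 + 273.15 = 303.15 K.
Heat entering the second stage: Q_m = Q_H·(T_m/T_H) = 362 × 639.00/795.00 = 291.0 W.
Second-stage efficiency η₂ = 1 − T_C/T_m = 1 − 303.15/639.00 = 0.5256, so W₂ = η₂·Q_m = 152.9 W.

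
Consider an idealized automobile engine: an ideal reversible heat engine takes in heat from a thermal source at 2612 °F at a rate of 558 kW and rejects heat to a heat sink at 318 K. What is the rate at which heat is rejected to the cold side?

T_H = 2612 °F → (2612 − 32) × 5/9 = 1433.33 °C = 1706.48 K.
For a reversible engine, η = 1 − T_C/T_H = 1 − 318.00/1706.48 = 0.8137.
For a reversible cycle Q_C/Q_H = T_C/T_H, so Q_C = 558 × 318.00/1706.48 = 104.0 kW.

Q̇_C ≈ 104.0 kW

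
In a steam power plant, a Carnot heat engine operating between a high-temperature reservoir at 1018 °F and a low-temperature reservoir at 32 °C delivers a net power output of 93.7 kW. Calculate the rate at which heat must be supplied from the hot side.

T_H = 1018 °F → (1018 − 32) × 5/9 = 547.78 °C = 820.93 K.
T_C = 32 °C → 32 + 273.15 = 305.15 K.
Since the cycle is reversible, η = 1 − T_C/T_H = 1 − 305.15/820.93 = 0.6283.
Q_H = W/η = 93.7/0.6283 = 149 kW.

Q̇_H ≈ 149 kW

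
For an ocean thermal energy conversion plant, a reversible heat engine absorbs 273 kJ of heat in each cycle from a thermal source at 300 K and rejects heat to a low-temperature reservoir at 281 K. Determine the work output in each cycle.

For a reversible engine, η = 1 − T_C/T_H = 1 − 281.00/300.00 = 0.0633.
W = η·Q_H = 0.0633 × 273 = 17.29 kJ.

W ≈ 17.29 kJ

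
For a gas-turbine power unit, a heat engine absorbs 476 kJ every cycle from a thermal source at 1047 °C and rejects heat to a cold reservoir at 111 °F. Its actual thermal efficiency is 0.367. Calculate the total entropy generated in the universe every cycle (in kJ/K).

ΔS_univ ≈ 0.5898 kJ/K

T_H = 1047 °C → 1047 + 273.15 = 1320.15 K.
T_C = 111 °F → (111 − 32) × 5/9 = 43.89 °C = 317.04 K.
W = η·Q_H = 0.367 × 476 = 174.7 kJ, so Q_C = Q_H − W = 301.3 kJ.
Reservoir entropy changes: ΔS_H = −Q_H/T_H = −476/1320.15 = -0.3606 kJ/K and ΔS_C = +Q_C/T_C = 301.3/317.04 = 0.9504 kJ/K.
ΔS_univ = −Q_H/T_H + Q_C/T_C = 0.5898 kJ/K (> 0, since η = 0.367 < η_Carnot = 0.760).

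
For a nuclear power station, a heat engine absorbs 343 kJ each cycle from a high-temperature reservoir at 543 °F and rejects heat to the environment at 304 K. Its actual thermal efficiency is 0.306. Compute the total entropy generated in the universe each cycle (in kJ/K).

ΔS_univ ≈ 0.167 kJ/K

T_H = 543 °F → (543 − 32) × 5/9 = 283.89 °C = 557.04 K.
W = η·Q_H = 0.306 × 343 = 105.0 kJ, so Q_C = Q_H − W = 238.0 kJ.
Reservoir entropy changes: ΔS_H = −Q_H/T_H = −343/557.04 = -0.6158 kJ/K and ΔS_C = +Q_C/T_C = 238.0/304.00 = 0.7830 kJ/K.
ΔS_univ = −Q_H/T_H + Q_C/T_C = 0.167 kJ/K (> 0, since η = 0.306 < η_Carnot = 0.454).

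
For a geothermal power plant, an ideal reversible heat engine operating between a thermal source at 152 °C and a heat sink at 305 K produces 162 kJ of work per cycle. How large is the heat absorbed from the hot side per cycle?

Q_H ≈ 573 kJ

T_H = 152 °C → 152 + 273.15 = 425.15 K.
For a reversible engine, η = 1 − T_C/T_H = 1 − 305.00/425.15 = 0.2826.
Q_H = W/η = 162/0.2826 = 573 kJ.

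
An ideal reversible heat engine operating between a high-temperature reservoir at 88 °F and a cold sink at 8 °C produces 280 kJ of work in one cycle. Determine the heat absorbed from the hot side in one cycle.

T_H = 88 °F → (88 − 32) × 5/9 = 31.11 °C = 304.26 K.
T_C = 8 °C → 8 + 273.15 = 281.15 K.
For a reversible engine, η = 1 − T_C/T_H = 1 − 281.15/304.26 = 0.0760.
Q_H = W/η = 280/0.0760 = 3690 kJ.

Q_H ≈ 3690 kJ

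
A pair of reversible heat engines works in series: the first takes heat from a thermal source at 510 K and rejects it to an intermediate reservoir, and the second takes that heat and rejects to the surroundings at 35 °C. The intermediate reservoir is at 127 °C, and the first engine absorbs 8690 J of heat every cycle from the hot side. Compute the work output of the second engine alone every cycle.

T_C = 35 °C → 35 + 273.15 = 308.15 K.
T_m = 127 °C → 127 + 273.15 = 400.15 K.
Heat entering the second stage: Q_m = Q_H·(T_m/T_H) = 8690 × 400.15/510.00 = 6820 J.
Second-stage efficiency η₂ = 1 − T_C/T_m = 1 − 308.15/400.15 = 0.2299, so W₂ = η₂·Q_m = 1570 J.

W₂ ≈ 1570 J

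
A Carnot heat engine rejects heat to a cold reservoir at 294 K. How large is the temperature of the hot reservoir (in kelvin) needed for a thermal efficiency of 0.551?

From η = 1 − T_C/T_H, solving for T_H gives T_H = T_C/(1 − η) = 294.00/(1 − 0.551) = 654.8 K.

T_H ≈ 654.8 K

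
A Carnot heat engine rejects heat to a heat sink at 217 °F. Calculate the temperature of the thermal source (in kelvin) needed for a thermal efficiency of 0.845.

T_H ≈ 2430 K

T_C = 217 °F → (217 − 32) × 5/9 = 102.78 °C = 375.93 K.
From η = 1 − T_C/T_H, solving for T_H gives T_H = T_C/(1 − η) = 375.93/(1 − 0.845) = 2430 K.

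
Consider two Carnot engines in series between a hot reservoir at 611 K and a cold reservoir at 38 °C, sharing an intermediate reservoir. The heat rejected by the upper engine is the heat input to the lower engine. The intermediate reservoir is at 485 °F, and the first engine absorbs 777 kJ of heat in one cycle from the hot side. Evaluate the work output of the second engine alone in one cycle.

W₂ ≈ 272 kJ

T_C = 38 °C → 38 + 273.15 = 311.15 K.
T_m = 485 °F → (485 − 32) × 5/9 = 251.67 °C = 524.82 K.
Heat entering the second stage: Q_m = Q_H·(T_m/T_H) = 777 × 524.82/611.00 = 667 kJ.
Second-stage efficiency η₂ = 1 − T_C/T_m = 1 − 311.15/524.82 = 0.4071, so W₂ = η₂·Q_m = 272 kJ.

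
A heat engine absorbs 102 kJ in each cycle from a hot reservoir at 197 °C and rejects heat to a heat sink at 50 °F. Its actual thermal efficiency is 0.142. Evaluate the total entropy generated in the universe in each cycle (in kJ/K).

T_H = 197 °C → 197 + 273.15 = 470.15 K.
T_C = 50 °F → (50 − 32) × 5/9 = 10.00 °C = 283.15 K.
W = η·Q_H = 0.142 × 102 = 14.48 kJ, so Q_C = Q_H − W = 87.52 kJ.
Reservoir entropy changes: ΔS_H = −Q_H/T_H = −102/470.15 = -0.2170 kJ/K and ΔS_C = +Q_C/T_C = 87.52/283.15 = 0.3091 kJ/K.
ΔS_univ = −Q_H/T_H + Q_C/T_C = 0.0921 kJ/K (> 0, since η = 0.142 < η_Carnot = 0.398).

ΔS_univ ≈ 0.0921 kJ/K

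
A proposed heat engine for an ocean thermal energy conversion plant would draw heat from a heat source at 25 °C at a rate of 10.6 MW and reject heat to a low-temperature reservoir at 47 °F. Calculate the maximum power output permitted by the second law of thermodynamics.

Ẇ_max ≈ 0.593 MW

T_H = 25 °C → 25 + 273.15 = 298.15 K.
T_C = 47 °F → (47 − 32) × 5/9 = 8.33 °C = 281.48 K.
By the Carnot theorem, η_max = 1 − T_C/T_H = 1 − 281.48/298.15 = 0.0559.
W_max = η_max · Q_H = 0.0559 × 10.6 = 0.593 MW.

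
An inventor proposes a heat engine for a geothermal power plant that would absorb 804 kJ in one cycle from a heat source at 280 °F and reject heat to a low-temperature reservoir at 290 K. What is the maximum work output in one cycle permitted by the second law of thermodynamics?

T_H = 280 °F → (280 − 32) × 5/9 = 137.78 °C = 410.93 K.
The upper bound on efficiency is η_max = 1 − T_C/T_H = 1 − 290.00/410.93 = 0.2943.
W_max = η_max · Q_H = 0.2943 × 804 = 236.6 kJ.

W_max ≈ 236.6 kJ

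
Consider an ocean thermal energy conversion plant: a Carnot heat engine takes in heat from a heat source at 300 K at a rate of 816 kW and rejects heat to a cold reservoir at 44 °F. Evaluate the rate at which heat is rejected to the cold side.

T_C = 44 °F → (44 − 32) × 5/9 = 6.67 °C = 279.82 K.
For a reversible engine, η = 1 − T_C/T_H = 1 − 279.82/300.00 = 0.0673.
For a reversible cycle Q_C/Q_H = T_C/T_H, so Q_C = 816 × 279.82/300.00 = 761 kW.

Q̇_C ≈ 761 kW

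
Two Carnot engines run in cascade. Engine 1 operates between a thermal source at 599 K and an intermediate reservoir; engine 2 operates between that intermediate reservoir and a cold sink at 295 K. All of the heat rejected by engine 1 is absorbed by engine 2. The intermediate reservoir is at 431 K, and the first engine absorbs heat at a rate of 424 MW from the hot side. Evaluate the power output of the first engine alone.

First-stage efficiency η₁ = 1 − T_m/T_H = 1 − 431.00/599.00 = 0.2805.
W₁ = η₁·Q_H = 0.2805 × 424 = 119 MW.

Ẇ₁ ≈ 119 MW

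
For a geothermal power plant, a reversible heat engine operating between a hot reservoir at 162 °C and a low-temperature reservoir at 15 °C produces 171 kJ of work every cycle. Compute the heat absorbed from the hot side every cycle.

Q_H ≈ 506.2 kJ

T_H = 162 °C → 162 + 273.15 = 435.15 K.
T_C = 15 °C → 15 + 273.15 = 288.15 K.
η_rev = 1 − T_C/T_H = 1 − 288.15/435.15 = 0.3378.
Q_H = W/η = 171/0.3378 = 506.2 kJ.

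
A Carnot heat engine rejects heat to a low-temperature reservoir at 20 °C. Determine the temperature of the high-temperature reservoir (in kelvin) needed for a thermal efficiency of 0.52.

T_C = 20 °C → 20 + 273.15 = 293.15 K.
From η = 1 − T_C/T_H, solving for T_H gives T_H = T_C/(1 − η) = 293.15/(1 − 0.52) = 611 K.

T_H ≈ 611 K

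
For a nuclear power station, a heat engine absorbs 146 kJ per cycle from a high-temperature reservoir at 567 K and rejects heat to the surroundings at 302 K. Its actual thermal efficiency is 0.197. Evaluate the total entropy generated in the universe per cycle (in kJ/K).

W = η·Q_H = 0.197 × 146 = 28.76 kJ, so Q_C = Q_H − W = 117.2 kJ.
Reservoir entropy changes: ΔS_H = −Q_H/T_H = −146/567.00 = -0.2575 kJ/K and ΔS_C = +Q_C/T_C = 117.2/302.00 = 0.3882 kJ/K.
ΔS_univ = −Q_H/T_H + Q_C/T_C = 0.131 kJ/K (> 0, since η = 0.197 < η_Carnot = 0.467).

ΔS_univ ≈ 0.131 kJ/K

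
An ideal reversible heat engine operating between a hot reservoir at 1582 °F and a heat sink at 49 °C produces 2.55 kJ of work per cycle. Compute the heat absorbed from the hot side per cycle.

T_H = 1582 °F → (1582 − 32) × 5/9 = 861.11 °C = 1134.26 K.
T_C = 49 °C → 49 + 273.15 = 322.15 K.
The Carnot efficiency is η = 1 − T_C/T_H = 1 − 322.15/1134.26 = 0.7160.
Q_H = W/η = 2.55/0.7160 = 3.56 kJ.

Q_H ≈ 3.56 kJ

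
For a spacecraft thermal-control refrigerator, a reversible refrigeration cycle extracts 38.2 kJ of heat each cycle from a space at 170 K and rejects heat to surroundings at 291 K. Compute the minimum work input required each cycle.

COP_R = T_C/(T_H − T_C) = 170.00/121.00 = 1.4050.
W = Q_C/COP_R = 38.2/1.4050 = 27.2 kJ.

W_in ≈ 27.2 kJ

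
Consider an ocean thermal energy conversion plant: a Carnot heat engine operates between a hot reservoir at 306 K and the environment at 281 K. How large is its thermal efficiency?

η_rev = 1 − T_C/T_H = 1 − 281.00/306.00 = 0.0817.

η ≈ 0.0817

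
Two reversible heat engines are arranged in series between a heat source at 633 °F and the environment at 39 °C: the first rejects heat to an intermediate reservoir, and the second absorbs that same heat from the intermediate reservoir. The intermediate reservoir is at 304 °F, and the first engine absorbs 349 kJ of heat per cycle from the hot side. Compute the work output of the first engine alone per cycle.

T_H = 633 °F → (633 − 32) × 5/9 = 333.89 °C = 607.04 K.
T_C = 39 °C → 39 + 273.15 = 312.15 K.
T_m = 304 °F → (304 − 32) × 5/9 = 151.11 °C = 424.26 K.
First-stage efficiency η₁ = 1 − T_m/T_H = 1 − 424.26/607.04 = 0.3011.
W₁ = η₁·Q_H = 0.3011 × 349 = 105 kJ.

W₁ ≈ 105 kJ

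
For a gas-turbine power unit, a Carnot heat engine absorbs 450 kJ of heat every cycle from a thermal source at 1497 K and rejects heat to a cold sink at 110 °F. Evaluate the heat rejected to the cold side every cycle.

Q_C ≈ 95.1 kJ

T_C = 110 °F → (110 − 32) × 5/9 = 43.33 °C = 316.48 K.
The Carnot efficiency is η = 1 − T_C/T_H = 1 − 316.48/1497.00 = 0.7886.
For a reversible cycle Q_C/Q_H = T_C/T_H, so Q_C = 450 × 316.48/1497.00 = 95.1 kJ.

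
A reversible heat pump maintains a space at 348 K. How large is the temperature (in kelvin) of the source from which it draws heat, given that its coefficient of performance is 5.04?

COP_HP = T_H/(T_H − T_C) ⇒ T_C = T_H·(COP_HP − 1)/COP_HP = 348.00 × (5.04 − 1)/5.04 = 279 K.

T_C ≈ 279 K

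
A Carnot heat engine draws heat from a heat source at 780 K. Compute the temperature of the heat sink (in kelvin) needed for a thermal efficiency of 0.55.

T_C ≈ 351 K

From η = 1 − T_C/T_H, T_C = T_H·(1 − η) = 780.00 × (1 − 0.55) = 351 K.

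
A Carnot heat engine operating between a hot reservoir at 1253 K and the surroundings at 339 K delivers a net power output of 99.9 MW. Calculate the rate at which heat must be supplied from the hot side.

Carnot efficiency: η = 1 − T_C/T_H = 1 − 339.00/1253.00 = 0.7294.
Q_H = W/η = 99.9/0.7294 = 137 MW.

Q̇_H ≈ 137 MW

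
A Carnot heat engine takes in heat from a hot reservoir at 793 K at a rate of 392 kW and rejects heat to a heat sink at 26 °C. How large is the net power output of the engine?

T_C = 26 °C → 26 + 273.15 = 299.15 K.
Carnot efficiency: η = 1 − T_C/T_H = 1 − 299.15/793.00 = 0.6228.
W = η·Q_H = 0.6228 × 392 = 244 kW.

Ẇ ≈ 244 kW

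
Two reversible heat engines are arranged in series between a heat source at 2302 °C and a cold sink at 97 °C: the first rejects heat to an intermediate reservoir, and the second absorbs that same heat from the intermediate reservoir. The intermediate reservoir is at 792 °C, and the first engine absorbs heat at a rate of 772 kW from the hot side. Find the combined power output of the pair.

Ẇ_total ≈ 661.0 kW

T_H = 2302 °C → 2302 + 273.15 = 2575.15 K.
T_C = 97 °C → 97 + 273.15 = 370.15 K.
Two reversible stages in series are equivalent to a single Carnot engine between T_H and T_C, so η_total = 1 − T_C/T_H = 1 − 370.15/2575.15 = 0.8563.
W_total = η_total · Q_H = 0.8563 × 772 = 661.0 kW.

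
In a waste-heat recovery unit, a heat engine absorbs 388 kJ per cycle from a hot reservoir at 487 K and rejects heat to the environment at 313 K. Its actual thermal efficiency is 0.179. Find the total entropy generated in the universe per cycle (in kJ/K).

ΔS_univ ≈ 0.221 kJ/K

W = η·Q_H = 0.179 × 388 = 69.45 kJ, so Q_C = Q_H − W = 318.5 kJ.
Reservoir entropy changes: ΔS_H = −Q_H/T_H = −388/487.00 = -0.7967 kJ/K and ΔS_C = +Q_C/T_C = 318.5/313.00 = 1.018 kJ/K.
ΔS_univ = −Q_H/T_H + Q_C/T_C = 0.221 kJ/K (> 0, since η = 0.179 < η_Carnot = 0.357).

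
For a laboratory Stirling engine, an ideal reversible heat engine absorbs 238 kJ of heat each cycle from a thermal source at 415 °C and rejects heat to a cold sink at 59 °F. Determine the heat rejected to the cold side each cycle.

T_H = 415 °C → 415 + 273.15 = 688.15 K.
T_C = 59 °F → (59 − 32) × 5/9 = 15.00 °C = 288.15 K.
Since the cycle is reversible, η = 1 − T_C/T_H = 1 − 288.15/688.15 = 0.5813.
For a reversible cycle Q_C/Q_H = T_C/T_H, so Q_C = 238 × 288.15/688.15 = 99.7 kJ.

Q_C ≈ 99.7 kJ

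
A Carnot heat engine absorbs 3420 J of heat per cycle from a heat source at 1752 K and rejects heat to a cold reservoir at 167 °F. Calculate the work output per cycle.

W ≈ 2740 J

T_C = 167 °F → (167 − 32) × 5/9 = 75.00 °C = 348.15 K.
η_rev = 1 − T_C/T_H = 1 − 348.15/1752.00 = 0.8013.
W = η·Q_H = 0.8013 × 3420 = 2740 J.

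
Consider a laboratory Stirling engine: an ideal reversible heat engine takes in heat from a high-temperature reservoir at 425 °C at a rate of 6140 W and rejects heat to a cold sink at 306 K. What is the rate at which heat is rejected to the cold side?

T_H = 425 °C → 425 + 273.15 = 698.15 K.
Carnot efficiency: η = 1 − T_C/T_H = 1 − 306.00/698.15 = 0.5617.
For a reversible cycle Q_C/Q_H = T_C/T_H, so Q_C = 6140 × 306.00/698.15 = 2690 W.

Q̇_C ≈ 2690 W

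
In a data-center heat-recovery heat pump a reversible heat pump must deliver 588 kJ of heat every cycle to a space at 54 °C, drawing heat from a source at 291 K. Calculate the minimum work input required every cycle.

T_H = 54 °C → 54 + 273.15 = 327.15 K.
The Carnot heat-pump COP is COP_HP = T_H/(T_H − T_C) = 327.15/36.15 = 9.0498.
W = Q_H/COP_HP = 588/9.0498 = 64.97 kJ.

W_in ≈ 64.97 kJ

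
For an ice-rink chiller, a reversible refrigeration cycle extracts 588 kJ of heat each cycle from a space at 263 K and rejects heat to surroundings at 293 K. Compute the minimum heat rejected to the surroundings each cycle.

For a reversible cycle Q_H/Q_C = T_H/T_C, so Q_H = Q_C·T_H/T_C = 588 × 293.00/263.00 = 655 kJ.

Q_H ≈ 655 kJ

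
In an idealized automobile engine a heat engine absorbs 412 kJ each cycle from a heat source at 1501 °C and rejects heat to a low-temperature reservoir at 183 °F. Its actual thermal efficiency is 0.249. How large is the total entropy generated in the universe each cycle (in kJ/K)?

ΔS_univ ≈ 0.634 kJ/K

T_H = 1501 °C → 1501 + 273.15 = 1774.15 K.
T_C = 183 °F → (183 − 32) × 5/9 = 83.89 °C = 357.04 K.
W = η·Q_H = 0.249 × 412 = 102.6 kJ, so Q_C = Q_H − W = 309.4 kJ.
The hot reservoir loses entropy Q_H/T_H = 412/1774.15 = 0.2322 kJ/K; the cold reservoir gains Q_C/T_C = 309.4/357.04 = 0.8666 kJ/K.
ΔS_univ = −Q_H/T_H + Q_C/T_C = 0.634 kJ/K (> 0, since η = 0.249 < η_Carnot = 0.799).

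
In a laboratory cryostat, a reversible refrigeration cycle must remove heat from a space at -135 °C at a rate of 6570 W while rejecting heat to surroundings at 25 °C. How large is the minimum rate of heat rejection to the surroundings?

T_H = 25 °C → 25 + 273.15 = 298.15 K.
T_C = -135 °C → -135 + 273.15 = 138.15 K.
For a reversible cycle Q_H/Q_C = T_H/T_C, so Q_H = Q_C·T_H/T_C = 6570 × 298.15/138.15 = 14200 W.

Q̇_H ≈ 14200 W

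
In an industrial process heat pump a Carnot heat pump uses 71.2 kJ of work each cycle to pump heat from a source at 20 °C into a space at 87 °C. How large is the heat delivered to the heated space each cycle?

T_H = 87 °C → 87 + 273.15 = 360.15 K.
T_C = 20 °C → 20 + 273.15 = 293.15 K.
Reversible heating COP: COP_HP = T_H/(T_H − T_C) = 360.15/67.00 = 5.3754.
Q_H = COP_HP · W = 5.3754 × 71.2 = 383 kJ.

Q_H ≈ 383 kJ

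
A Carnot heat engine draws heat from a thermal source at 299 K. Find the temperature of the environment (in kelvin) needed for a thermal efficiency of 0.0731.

T_C ≈ 277 K

From η = 1 − T_C/T_H, T_C = T_H·(1 − η) = 299.00 × (1 − 0.0731) = 277 K.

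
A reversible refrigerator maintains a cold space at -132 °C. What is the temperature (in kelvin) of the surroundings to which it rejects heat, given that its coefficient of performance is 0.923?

T_C = -132 °C → -132 + 273.15 = 141.15 K.
COP_R = T_C/(T_H − T_C) ⇒ T_H = T_C·(1 + 1/COP_R) = 141.15 × (1 + 1/0.923) = 294.1 K.

T_H ≈ 294.1 K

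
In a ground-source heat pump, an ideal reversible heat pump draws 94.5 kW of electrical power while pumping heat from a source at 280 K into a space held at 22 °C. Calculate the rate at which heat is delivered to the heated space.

T_H = 22 °C → 22 + 273.15 = 295.15 K.
For a reversible heat pump, COP_HP = T_H/(T_H − T_C) = 295.15/15.15 = 19.4818.
Q_H = COP_HP · W = 19.4818 × 94.5 = 1840 kW.

Q̇_H ≈ 1840 kW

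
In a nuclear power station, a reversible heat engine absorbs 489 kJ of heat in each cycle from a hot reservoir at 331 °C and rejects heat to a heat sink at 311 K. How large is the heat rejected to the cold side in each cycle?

T_H = 331 °C → 331 + 273.15 = 604.15 K.
Since the cycle is reversible, η = 1 − T_C/T_H = 1 − 311.00/604.15 = 0.4852.
For a reversible cycle Q_C/Q_H = T_C/T_H, so Q_C = 489 × 311.00/604.15 = 251.7 kJ.

Q_C ≈ 251.7 kJ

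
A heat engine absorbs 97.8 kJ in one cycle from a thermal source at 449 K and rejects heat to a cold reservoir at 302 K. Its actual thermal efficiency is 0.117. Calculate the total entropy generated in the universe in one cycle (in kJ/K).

W = η·Q_H = 0.117 × 97.8 = 11.44 kJ, so Q_C = Q_H − W = 86.36 kJ.
Entropy balance on the reservoirs: −Q_H/T_H = -0.2178 kJ/K, +Q_C/T_C = 0.2860 kJ/K.
ΔS_univ = −Q_H/T_H + Q_C/T_C = 0.0681 kJ/K (> 0, since η = 0.117 < η_Carnot = 0.327).

ΔS_univ ≈ 0.0681 kJ/K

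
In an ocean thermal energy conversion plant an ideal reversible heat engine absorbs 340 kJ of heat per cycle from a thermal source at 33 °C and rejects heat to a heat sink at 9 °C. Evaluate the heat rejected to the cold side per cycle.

T_H = 33 °C → 33 + 273.15 = 306.15 K.
T_C = 9 °C → 9 + 273.15 = 282.15 K.
Since the cycle is reversible, η = 1 − T_C/T_H = 1 − 282.15/306.15 = 0.0784.
For a reversible cycle Q_C/Q_H = T_C/T_H, so Q_C = 340 × 282.15/306.15 = 313 kJ.

Q_C ≈ 313 kJ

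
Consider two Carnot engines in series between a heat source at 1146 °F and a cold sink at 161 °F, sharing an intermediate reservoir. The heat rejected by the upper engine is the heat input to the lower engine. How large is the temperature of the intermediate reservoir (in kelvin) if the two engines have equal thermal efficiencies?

T_H = 1146 °F → (1146 − 32) × 5/9 = 618.89 °C = 892.04 K.
T_C = 161 °F → (161 − 32) × 5/9 = 71.67 °C = 344.82 K.
Equal efficiencies require 1 − T_m/T_H = 1 − T_C/T_m, i.e. T_m/T_H = T_C/T_m, so T_m = √(T_H·T_C) = √(892.04 × 344.82) = 554.6 K.

T_m ≈ 554.6 K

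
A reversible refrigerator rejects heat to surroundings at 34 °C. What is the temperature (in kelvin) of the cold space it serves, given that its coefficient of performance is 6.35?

T_C ≈ 265 K

T_H = 34 °C → 34 + 273.15 = 307.15 K.
COP_R = T_C/(T_H − T_C) ⇒ T_C = T_H·COP_R/(1 + COP_R) = 307.15 × 6.35/(1 + 6.35) = 265 K.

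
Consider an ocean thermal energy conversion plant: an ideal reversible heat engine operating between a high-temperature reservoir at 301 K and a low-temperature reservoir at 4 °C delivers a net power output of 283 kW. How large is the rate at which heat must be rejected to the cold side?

Q̇_C ≈ 3290 kW

T_C = 4 °C → 4 + 273.15 = 277.15 K.
For a reversible engine, η = 1 − T_C/T_H = 1 − 277.15/301.00 = 0.0792.
Since Q_C/Q_H = T_C/T_H and Q_H = W/η, Q_C = W·T_C/(T_H − T_C) = 283 × 277.15/23.85 = 3290 kW.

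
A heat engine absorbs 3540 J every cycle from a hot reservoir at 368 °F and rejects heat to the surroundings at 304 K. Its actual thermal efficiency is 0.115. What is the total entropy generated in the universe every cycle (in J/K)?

T_H = 368 °F → (368 − 32) × 5/9 = 186.67 °C = 459.82 K.
W = η·Q_H = 0.115 × 3540 = 407.1 J, so Q_C = Q_H − W = 3133 J.
The hot reservoir loses entropy Q_H/T_H = 3540/459.82 = 7.699 J/K; the cold reservoir gains Q_C/T_C = 3133/304.00 = 10.31 J/K.
ΔS_univ = −Q_H/T_H + Q_C/T_C = 2.61 J/K (> 0, since η = 0.115 < η_Carnot = 0.339).

ΔS_univ ≈ 2.61 J/K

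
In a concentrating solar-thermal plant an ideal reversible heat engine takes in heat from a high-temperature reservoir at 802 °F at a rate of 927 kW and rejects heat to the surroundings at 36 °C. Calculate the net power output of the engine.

T_H = 802 °F → (802 − 32) × 5/9 = 427.78 °C = 700.93 K.
T_C = 36 °C → 36 + 273.15 = 309.15 K.
The Carnot efficiency is η = 1 − T_C/T_H = 1 − 309.15/700.93 = 0.5589.
W = η·Q_H = 0.5589 × 927 = 518 kW.

Ẇ ≈ 518 kW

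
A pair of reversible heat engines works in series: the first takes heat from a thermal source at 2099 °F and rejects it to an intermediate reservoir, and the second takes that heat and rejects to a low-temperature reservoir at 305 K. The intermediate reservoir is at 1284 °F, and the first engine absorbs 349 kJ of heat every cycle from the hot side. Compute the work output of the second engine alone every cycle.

T_H = 2099 °F → (2099 − 32) × 5/9 = 1148.33 °C = 1421.48 K.
T_m = 1284 °F → (1284 − 32) × 5/9 = 695.56 °C = 968.71 K.
Heat entering the second stage: Q_m = Q_H·(T_m/T_H) = 349 × 968.71/1421.48 = 238 kJ.
Second-stage efficiency η₂ = 1 − T_C/T_m = 1 − 305.00/968.71 = 0.6851, so W₂ = η₂·Q_m = 163 kJ.

W₂ ≈ 163 kJ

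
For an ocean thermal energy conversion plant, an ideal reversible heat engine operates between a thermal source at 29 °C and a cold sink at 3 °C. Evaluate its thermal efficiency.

T_H = 29 °C → 29 + 273.15 = 302.15 K.
T_C = 3 °C → 3 + 273.15 = 276.15 K.
Carnot efficiency: η = 1 − T_C/T_H = 1 − 276.15/302.15 = 0.0860.

η ≈ 0.0860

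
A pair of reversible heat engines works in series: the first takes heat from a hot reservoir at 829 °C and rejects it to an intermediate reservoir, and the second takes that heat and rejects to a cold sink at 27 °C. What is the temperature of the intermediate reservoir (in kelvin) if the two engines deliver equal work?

T_H = 829 °C → 829 + 273.15 = 1102.15 K.
T_C = 27 °C → 27 + 273.15 = 300.15 K.
For reversible stages Q_m = Q_H·(T_m/T_H). Setting W₁ = Q_H(1 − T_m/T_H) equal to W₂ = Q_m(1 − T_C/T_m) = Q_H·(T_m − T_C)/T_H gives T_H − T_m = T_m − T_C, so T_m = (T_H + T_C)/2 = (1102.15 + 300.15)/2 = 701.2 K.

T_m ≈ 701.2 K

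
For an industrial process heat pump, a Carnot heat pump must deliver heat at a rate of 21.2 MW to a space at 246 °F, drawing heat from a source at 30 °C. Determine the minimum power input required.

T_H = 246 °F → (246 − 32) × 5/9 = 118.89 °C = 392.04 K.
T_C = 30 °C → 30 + 273.15 = 303.15 K.
COP_HP = T_H/(T_H − T_C) = 392.04/88.89 = 4.4104.
W = Q_H/COP_HP = 21.2/4.4104 = 4.81 MW.

Ẇ_in ≈ 4.81 MW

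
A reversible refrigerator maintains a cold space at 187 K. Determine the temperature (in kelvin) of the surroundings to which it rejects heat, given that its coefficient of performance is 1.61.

T_H ≈ 303 K

COP_R = T_C/(T_H − T_C) ⇒ T_H = T_C·(1 + 1/COP_R) = 187.00 × (1 + 1/1.61) = 303 K.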